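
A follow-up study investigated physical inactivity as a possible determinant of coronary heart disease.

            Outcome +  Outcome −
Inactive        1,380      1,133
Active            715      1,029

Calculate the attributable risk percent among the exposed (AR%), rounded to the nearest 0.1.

Cells: a = 1380, b = 1133, c = 715, d = 1029.
Risk in exposed = 1380/2513 = 0.54914; risk in unexposed = 715/1744 = 0.40998.
RR = 0.54914/0.40998 = 1.33945
AR% = (RR − 1)/RR × 100 = (1.33945 − 1)/1.33945 × 100 = 25.3426%

25.3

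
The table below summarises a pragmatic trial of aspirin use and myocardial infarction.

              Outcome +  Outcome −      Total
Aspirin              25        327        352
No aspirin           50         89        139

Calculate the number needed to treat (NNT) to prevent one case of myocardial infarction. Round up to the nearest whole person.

Risk in treated group = 25/352 = 0.07102; risk in control = 50/139 = 0.35971.
Absolute risk reduction = 0.35971 − 0.07102 = 0.28869
NNT = 1 / ARR = 1 / 0.28869 = 3.464 → round up → 4

4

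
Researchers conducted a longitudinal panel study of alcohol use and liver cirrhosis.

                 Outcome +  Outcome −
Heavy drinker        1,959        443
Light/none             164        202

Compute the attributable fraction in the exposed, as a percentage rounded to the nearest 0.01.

Cells: a = 1959, b = 443, c = 164, d = 202.
Risk in exposed = 1959/2402 = 0.81557; risk in unexposed = 164/366 = 0.44809.
RR = 0.81557/0.44809 = 1.82011
AR% = (RR − 1)/RR × 100 = (1.82011 − 1)/1.82011 × 100 = 45.0584%

45.06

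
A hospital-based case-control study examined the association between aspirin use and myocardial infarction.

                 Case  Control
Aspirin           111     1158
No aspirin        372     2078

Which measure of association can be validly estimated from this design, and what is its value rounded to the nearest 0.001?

Cells: a = 111, b = 1158, c = 372, d = 2078.
This is a hospital-based case-control study: participants were sampled on outcome status, so risks in the source population cannot be estimated directly — relative risk is not valid here. The odds ratio is the appropriate measure.
OR = (a·d)/(b·c) = (111 × 2078) / (1158 × 372) = 230658 / 430776 = 0.53545

0.535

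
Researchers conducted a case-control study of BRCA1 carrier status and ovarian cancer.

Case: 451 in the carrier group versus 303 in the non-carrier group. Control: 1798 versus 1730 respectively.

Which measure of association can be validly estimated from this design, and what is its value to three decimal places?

1.432

From the description: a = 451, b = 1798, c = 303, d = 1730.
This is a case-control study: participants were sampled on outcome status, so risks in the source population cannot be estimated directly — relative risk is not valid here. The odds ratio is the appropriate measure.
OR = (a·d)/(b·c) = (451 × 1730) / (1798 × 303) = 780230 / 544794 = 1.43216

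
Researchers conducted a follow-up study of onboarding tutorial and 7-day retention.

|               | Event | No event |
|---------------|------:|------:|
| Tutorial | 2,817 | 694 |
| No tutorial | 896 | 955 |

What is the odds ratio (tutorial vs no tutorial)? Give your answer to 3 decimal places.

4.326

Cells: a = 2817, b = 694, c = 896, d = 955.
OR = (a·d)/(b·c) = (2817 × 955) / (694 × 896) = 2690235 / 621824 = 4.32636
The odds of 7-day retention are about 4.33 times as high in the tutorial group.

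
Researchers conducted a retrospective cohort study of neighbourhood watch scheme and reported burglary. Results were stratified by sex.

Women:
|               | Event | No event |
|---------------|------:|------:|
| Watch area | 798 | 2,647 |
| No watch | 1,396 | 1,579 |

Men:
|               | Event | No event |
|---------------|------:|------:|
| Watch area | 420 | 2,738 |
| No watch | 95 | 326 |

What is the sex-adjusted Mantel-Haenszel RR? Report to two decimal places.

RR_MH = Σ(aᵢ·n₀ᵢ/nᵢ) / Σ(cᵢ·n₁ᵢ/nᵢ), with n₁ᵢ = aᵢ+bᵢ (exposed), n₀ᵢ = cᵢ+dᵢ (unexposed), nᵢ = n₁ᵢ+n₀ᵢ.
Stratum 1 (Women): n₁ = 3445, n₀ = 2975, n = 6420; a·n₀/n = 798·2975/6420 = 369.7897; c·n₁/n = 1396·3445/6420 = 749.0997
Stratum 2 (Men): n₁ = 3158, n₀ = 421, n = 3579; a·n₀/n = 420·421/3579 = 49.4049; c·n₁/n = 95·3158/3579 = 83.8251
RR_MH = (369.7897 + 49.4049) / (749.0997 + 83.8251) = 419.1946 / 832.9248 = 0.50328

0.50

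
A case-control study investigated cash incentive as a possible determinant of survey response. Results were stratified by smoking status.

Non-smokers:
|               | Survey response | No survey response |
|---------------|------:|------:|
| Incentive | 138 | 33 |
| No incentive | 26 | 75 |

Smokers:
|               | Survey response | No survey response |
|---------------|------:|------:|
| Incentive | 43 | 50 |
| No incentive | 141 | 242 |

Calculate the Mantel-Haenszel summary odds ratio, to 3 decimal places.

OR_MH = Σ(aᵢdᵢ/nᵢ) / Σ(bᵢcᵢ/nᵢ), where nᵢ is the stratum total.
Stratum 1 (Non-smokers): n = 272; a·d/n = 138·75/272 = 38.0515; b·c/n = 33·26/272 = 3.1544
Stratum 2 (Smokers): n = 476; a·d/n = 43·242/476 = 21.8613; b·c/n = 50·141/476 = 14.8109
OR_MH = (38.0515 + 21.8613) / (3.1544 + 14.8109) = 59.9128 / 17.9653 = 3.33491

3.335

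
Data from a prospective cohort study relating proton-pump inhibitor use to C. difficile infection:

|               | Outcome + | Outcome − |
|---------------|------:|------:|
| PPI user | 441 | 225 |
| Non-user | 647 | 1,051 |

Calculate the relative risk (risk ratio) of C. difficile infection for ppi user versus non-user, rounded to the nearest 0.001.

Cells: a = 441, b = 225, c = 647, d = 1051.
Risk in exposed = 441/666 = 0.66216; risk in unexposed = 647/1698 = 0.38104.
RR = 0.66216 / 0.38104 = 1.73779
The risk among the exposed is 1.74 times that among the unexposed.

1.738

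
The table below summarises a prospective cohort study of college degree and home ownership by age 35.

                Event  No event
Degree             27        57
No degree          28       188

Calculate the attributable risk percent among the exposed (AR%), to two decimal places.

Cells: a = 27, b = 57, c = 28, d = 188.
Risk in exposed = 27/84 = 0.32143; risk in unexposed = 28/216 = 0.12963.
RR = 0.32143/0.12963 = 2.47959
AR% = (RR − 1)/RR × 100 = (2.47959 − 1)/2.47959 × 100 = 59.6708%

59.67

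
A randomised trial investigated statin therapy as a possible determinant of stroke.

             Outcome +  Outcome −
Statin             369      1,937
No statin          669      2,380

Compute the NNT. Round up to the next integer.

17

Risk in treated group = 369/2306 = 0.16002; risk in control = 669/3049 = 0.21942.
Absolute risk reduction = 0.21942 − 0.16002 = 0.05940
NNT = 1 / ARR = 1 / 0.05940 = 16.835 → round up → 17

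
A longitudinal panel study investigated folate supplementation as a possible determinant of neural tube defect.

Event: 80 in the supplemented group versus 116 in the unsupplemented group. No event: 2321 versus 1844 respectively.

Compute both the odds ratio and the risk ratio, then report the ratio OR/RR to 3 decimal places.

0.973

From the description: a = 80, b = 2321, c = 116, d = 1844.
OR = (80·1844)/(2321·116) = 147520/269236 = 0.54792
Risk in exposed = 80/2401 = 0.03332; risk in unexposed = 116/1960 = 0.05918; RR = 0.56298
OR/RR = 0.54792 / 0.56298 = 0.97324
The outcome is rare in both groups, so OR ≈ RR (ratio near 1).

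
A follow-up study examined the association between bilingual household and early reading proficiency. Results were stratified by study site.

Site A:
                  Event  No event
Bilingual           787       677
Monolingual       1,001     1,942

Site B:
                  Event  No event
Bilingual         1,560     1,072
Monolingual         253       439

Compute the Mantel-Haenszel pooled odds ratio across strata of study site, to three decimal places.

2.349

OR_MH = Σ(aᵢdᵢ/nᵢ) / Σ(bᵢcᵢ/nᵢ), where nᵢ is the stratum total.
Stratum 1 (Site A): n = 4407; a·d/n = 787·1942/4407 = 346.8015; b·c/n = 677·1001/4407 = 153.7729
Stratum 2 (Site B): n = 3324; a·d/n = 1560·439/3324 = 206.0289; b·c/n = 1072·253/3324 = 81.5933
OR_MH = (346.8015 + 206.0289) / (153.7729 + 81.5933) = 552.8303 / 235.3661 = 2.34881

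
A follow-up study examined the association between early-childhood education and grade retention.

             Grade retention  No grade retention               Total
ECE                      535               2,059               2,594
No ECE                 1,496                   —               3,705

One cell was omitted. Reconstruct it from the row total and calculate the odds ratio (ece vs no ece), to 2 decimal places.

0.38

The missing cell is in the unexposed row: 3705 − 1496 = 2209.
So a = 535, b = 2059, c = 1496, d = 2209.
OR = (a·d)/(b·c) = (535 × 2209) / (2059 × 1496) = 1181815 / 3080264 = 0.38367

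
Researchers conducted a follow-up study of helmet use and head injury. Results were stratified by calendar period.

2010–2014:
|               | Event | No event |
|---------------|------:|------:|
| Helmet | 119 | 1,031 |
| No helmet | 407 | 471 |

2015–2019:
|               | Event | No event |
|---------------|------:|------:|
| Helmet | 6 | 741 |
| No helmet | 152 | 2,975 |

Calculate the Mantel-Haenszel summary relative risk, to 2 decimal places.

RR_MH = Σ(aᵢ·n₀ᵢ/nᵢ) / Σ(cᵢ·n₁ᵢ/nᵢ), with n₁ᵢ = aᵢ+bᵢ (exposed), n₀ᵢ = cᵢ+dᵢ (unexposed), nᵢ = n₁ᵢ+n₀ᵢ.
Stratum 1 (2010–2014): n₁ = 1150, n₀ = 878, n = 2028; a·n₀/n = 119·878/2028 = 51.5197; c·n₁/n = 407·1150/2028 = 230.7939
Stratum 2 (2015–2019): n₁ = 747, n₀ = 3127, n = 3874; a·n₀/n = 6·3127/3874 = 4.8431; c·n₁/n = 152·747/3874 = 29.3092
RR_MH = (51.5197 + 4.8431) / (230.7939 + 29.3092) = 56.3628 / 260.1031 = 0.21669

0.22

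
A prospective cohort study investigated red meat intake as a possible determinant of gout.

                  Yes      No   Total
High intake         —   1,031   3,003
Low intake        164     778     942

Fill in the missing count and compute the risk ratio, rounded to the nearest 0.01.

3.77

The missing cell is in the exposed row: 3003 − 1031 = 1972.
So a = 1972, b = 1031, c = 164, d = 778.
RR = [a/(a+b)] / [c/(c+d)] = (1972/3003) / (164/942) = 0.65668/0.17410 = 3.77189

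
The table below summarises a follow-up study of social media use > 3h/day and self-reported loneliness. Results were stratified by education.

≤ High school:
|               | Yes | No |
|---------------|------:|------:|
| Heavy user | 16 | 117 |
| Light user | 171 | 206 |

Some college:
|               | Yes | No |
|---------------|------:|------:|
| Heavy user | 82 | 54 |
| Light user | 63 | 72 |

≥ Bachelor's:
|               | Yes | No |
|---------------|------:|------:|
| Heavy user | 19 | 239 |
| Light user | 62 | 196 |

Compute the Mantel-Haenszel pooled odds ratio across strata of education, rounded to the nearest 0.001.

OR_MH = Σ(aᵢdᵢ/nᵢ) / Σ(bᵢcᵢ/nᵢ), where nᵢ is the stratum total.
Stratum 1 (≤ High school): n = 510; a·d/n = 16·206/510 = 6.4627; b·c/n = 117·171/510 = 39.2294
Stratum 2 (Some college): n = 271; a·d/n = 82·72/271 = 21.7860; b·c/n = 54·63/271 = 12.5535
Stratum 3 (≥ Bachelor's): n = 516; a·d/n = 19·196/516 = 7.2171; b·c/n = 239·62/516 = 28.7171
OR_MH = (6.4627 + 21.7860 + 7.2171) / (39.2294 + 12.5535 + 28.7171) = 35.4658 / 80.5000 = 0.44057

0.441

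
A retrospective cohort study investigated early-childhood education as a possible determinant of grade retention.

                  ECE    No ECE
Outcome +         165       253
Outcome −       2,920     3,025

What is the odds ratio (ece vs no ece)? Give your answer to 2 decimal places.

Reading the table with exposure as columns: a = 165 (ECE, case), b = 2920 (ECE, non-case), c = 253 (No ECE, case), d = 3025.
OR = (a·d)/(b·c) = (165 × 3025) / (2920 × 253) = 499125 / 738760 = 0.67563
Exposure is associated with lower odds of grade retention (OR = 0.68 < 1).

0.68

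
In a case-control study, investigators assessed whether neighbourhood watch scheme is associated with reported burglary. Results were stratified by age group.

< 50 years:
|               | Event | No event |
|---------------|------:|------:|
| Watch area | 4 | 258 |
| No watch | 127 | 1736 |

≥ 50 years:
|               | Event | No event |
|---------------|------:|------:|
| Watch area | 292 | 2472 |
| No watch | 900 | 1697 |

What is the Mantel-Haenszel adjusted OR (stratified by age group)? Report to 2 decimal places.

0.22

OR_MH = Σ(aᵢdᵢ/nᵢ) / Σ(bᵢcᵢ/nᵢ), where nᵢ is the stratum total.
Stratum 1 (< 50 years): n = 2125; a·d/n = 4·1736/2125 = 3.2678; b·c/n = 258·127/2125 = 15.4193
Stratum 2 (≥ 50 years): n = 5361; a·d/n = 292·1697/5361 = 92.4313; b·c/n = 2472·900/5361 = 414.9972
OR_MH = (3.2678 + 92.4313) / (15.4193 + 414.9972) = 95.6990 / 430.4165 = 0.22234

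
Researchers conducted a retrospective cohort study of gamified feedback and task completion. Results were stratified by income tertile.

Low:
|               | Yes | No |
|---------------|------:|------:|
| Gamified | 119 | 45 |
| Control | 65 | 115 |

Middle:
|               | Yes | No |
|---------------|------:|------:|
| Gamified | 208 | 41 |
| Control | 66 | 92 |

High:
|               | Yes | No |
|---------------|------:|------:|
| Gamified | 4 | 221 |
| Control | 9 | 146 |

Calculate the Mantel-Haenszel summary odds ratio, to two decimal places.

OR_MH = Σ(aᵢdᵢ/nᵢ) / Σ(bᵢcᵢ/nᵢ), where nᵢ is the stratum total.
Stratum 1 (Low): n = 344; a·d/n = 119·115/344 = 39.7820; b·c/n = 45·65/344 = 8.5029
Stratum 2 (Middle): n = 407; a·d/n = 208·92/407 = 47.0172; b·c/n = 41·66/407 = 6.6486
Stratum 3 (High): n = 380; a·d/n = 4·146/380 = 1.5368; b·c/n = 221·9/380 = 5.2342
OR_MH = (39.7820 + 47.0172 + 1.5368) / (8.5029 + 6.6486 + 5.2342) = 88.3360 / 20.3858 = 4.33322

4.33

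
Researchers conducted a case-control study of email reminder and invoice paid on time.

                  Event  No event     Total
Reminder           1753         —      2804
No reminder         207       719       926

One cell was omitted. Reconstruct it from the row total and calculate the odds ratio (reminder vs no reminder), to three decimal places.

The missing cell is in the exposed row: 2804 − 1753 = 1051.
So a = 1753, b = 1051, c = 207, d = 719.
OR = (a·d)/(b·c) = (1753 × 719) / (1051 × 207) = 1260407 / 217557 = 5.79346

5.793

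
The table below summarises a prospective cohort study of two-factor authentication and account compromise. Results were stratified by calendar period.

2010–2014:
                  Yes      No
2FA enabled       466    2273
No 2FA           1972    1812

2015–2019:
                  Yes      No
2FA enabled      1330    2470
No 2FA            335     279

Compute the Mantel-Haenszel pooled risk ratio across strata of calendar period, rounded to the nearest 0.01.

RR_MH = Σ(aᵢ·n₀ᵢ/nᵢ) / Σ(cᵢ·n₁ᵢ/nᵢ), with n₁ᵢ = aᵢ+bᵢ (exposed), n₀ᵢ = cᵢ+dᵢ (unexposed), nᵢ = n₁ᵢ+n₀ᵢ.
Stratum 1 (2010–2014): n₁ = 2739, n₀ = 3784, n = 6523; a·n₀/n = 466·3784/6523 = 270.3272; c·n₁/n = 1972·2739/6523 = 828.0405
Stratum 2 (2015–2019): n₁ = 3800, n₀ = 614, n = 4414; a·n₀/n = 1330·614/4414 = 185.0068; c·n₁/n = 335·3800/4414 = 288.4005
RR_MH = (270.3272 + 185.0068) / (828.0405 + 288.4005) = 455.3339 / 1116.4410 = 0.40784

0.41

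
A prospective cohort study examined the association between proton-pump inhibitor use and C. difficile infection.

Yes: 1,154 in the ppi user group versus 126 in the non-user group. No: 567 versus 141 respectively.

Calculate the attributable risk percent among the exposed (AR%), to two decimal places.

From the description: a = 1154, b = 567, c = 126, d = 141.
Risk in exposed = 1154/1721 = 0.67054; risk in unexposed = 126/267 = 0.47191.
RR = 0.67054/0.47191 = 1.42091
AR% = (RR − 1)/RR × 100 = (1.42091 − 1)/1.42091 × 100 = 29.6224%

29.62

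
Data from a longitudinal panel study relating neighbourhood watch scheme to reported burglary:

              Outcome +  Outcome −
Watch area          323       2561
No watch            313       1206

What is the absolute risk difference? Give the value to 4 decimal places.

-0.0941

Cells: a = 323, b = 2561, c = 313, d = 1206.
Risk in exposed = 323/2884 = 0.111997; risk in unexposed = 313/1519 = 0.206057.
Risk difference = 0.111997 − 0.206057 = -0.094059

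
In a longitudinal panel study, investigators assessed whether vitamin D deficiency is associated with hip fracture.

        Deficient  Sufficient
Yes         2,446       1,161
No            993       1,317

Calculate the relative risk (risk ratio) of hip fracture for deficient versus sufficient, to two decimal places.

1.52

Reading the table with exposure as columns: a = 2446 (Deficient, case), b = 993 (Deficient, non-case), c = 1161 (Sufficient, case), d = 1317.
Risk in exposed = 2446/3439 = 0.71125; risk in unexposed = 1161/2478 = 0.46852.
RR = 0.71125 / 0.46852 = 1.51808
The risk among the exposed is 1.52 times that among the unexposed.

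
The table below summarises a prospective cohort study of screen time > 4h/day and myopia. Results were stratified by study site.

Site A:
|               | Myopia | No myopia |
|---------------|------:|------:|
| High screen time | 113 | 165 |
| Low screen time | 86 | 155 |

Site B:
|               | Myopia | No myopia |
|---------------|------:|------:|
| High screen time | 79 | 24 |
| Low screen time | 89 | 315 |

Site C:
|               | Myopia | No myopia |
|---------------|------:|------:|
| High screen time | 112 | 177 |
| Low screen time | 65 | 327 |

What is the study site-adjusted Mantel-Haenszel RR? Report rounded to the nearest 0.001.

RR_MH = Σ(aᵢ·n₀ᵢ/nᵢ) / Σ(cᵢ·n₁ᵢ/nᵢ), with n₁ᵢ = aᵢ+bᵢ (exposed), n₀ᵢ = cᵢ+dᵢ (unexposed), nᵢ = n₁ᵢ+n₀ᵢ.
Stratum 1 (Site A): n₁ = 278, n₀ = 241, n = 519; a·n₀/n = 113·241/519 = 52.4721; c·n₁/n = 86·278/519 = 46.0655
Stratum 2 (Site B): n₁ = 103, n₀ = 404, n = 507; a·n₀/n = 79·404/507 = 62.9507; c·n₁/n = 89·103/507 = 18.0809
Stratum 3 (Site C): n₁ = 289, n₀ = 392, n = 681; a·n₀/n = 112·392/681 = 64.4699; c·n₁/n = 65·289/681 = 27.5844
RR_MH = (52.4721 + 62.9507 + 64.4699) / (46.0655 + 18.0809 + 27.5844) = 179.8926 / 91.7308 = 1.96109

1.961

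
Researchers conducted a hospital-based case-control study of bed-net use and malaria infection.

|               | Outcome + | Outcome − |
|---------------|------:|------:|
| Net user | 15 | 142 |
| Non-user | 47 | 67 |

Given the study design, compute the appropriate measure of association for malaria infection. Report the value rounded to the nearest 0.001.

0.151

Cells: a = 15, b = 142, c = 47, d = 67.
This is a hospital-based case-control study: participants were sampled on outcome status, so risks in the source population cannot be estimated directly — relative risk is not valid here. The odds ratio is the appropriate measure.
OR = (a·d)/(b·c) = (15 × 67) / (142 × 47) = 1005 / 6674 = 0.15058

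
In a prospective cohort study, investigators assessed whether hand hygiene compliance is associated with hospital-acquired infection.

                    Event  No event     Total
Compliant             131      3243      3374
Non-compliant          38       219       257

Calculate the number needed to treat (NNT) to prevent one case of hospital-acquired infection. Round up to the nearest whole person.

Risk in treated group = 131/3374 = 0.03883; risk in control = 38/257 = 0.14786.
Absolute risk reduction = 0.14786 − 0.03883 = 0.10903
NNT = 1 / ARR = 1 / 0.10903 = 9.171 → round up → 10

10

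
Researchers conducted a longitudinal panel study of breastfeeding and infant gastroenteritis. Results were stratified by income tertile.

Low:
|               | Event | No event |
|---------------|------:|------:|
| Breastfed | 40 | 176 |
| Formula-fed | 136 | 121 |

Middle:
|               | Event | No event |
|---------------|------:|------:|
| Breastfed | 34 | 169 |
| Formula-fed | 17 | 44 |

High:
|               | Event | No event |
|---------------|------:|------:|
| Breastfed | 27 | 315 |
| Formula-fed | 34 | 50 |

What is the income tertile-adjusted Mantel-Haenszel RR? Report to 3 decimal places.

RR_MH = Σ(aᵢ·n₀ᵢ/nᵢ) / Σ(cᵢ·n₁ᵢ/nᵢ), with n₁ᵢ = aᵢ+bᵢ (exposed), n₀ᵢ = cᵢ+dᵢ (unexposed), nᵢ = n₁ᵢ+n₀ᵢ.
Stratum 1 (Low): n₁ = 216, n₀ = 257, n = 473; a·n₀/n = 40·257/473 = 21.7336; c·n₁/n = 136·216/473 = 62.1057
Stratum 2 (Middle): n₁ = 203, n₀ = 61, n = 264; a·n₀/n = 34·61/264 = 7.8561; c·n₁/n = 17·203/264 = 13.0720
Stratum 3 (High): n₁ = 342, n₀ = 84, n = 426; a·n₀/n = 27·84/426 = 5.3239; c·n₁/n = 34·342/426 = 27.2958
RR_MH = (21.7336 + 7.8561 + 5.3239) / (62.1057 + 13.0720 + 27.2958) = 34.9136 / 102.4735 = 0.34071

0.341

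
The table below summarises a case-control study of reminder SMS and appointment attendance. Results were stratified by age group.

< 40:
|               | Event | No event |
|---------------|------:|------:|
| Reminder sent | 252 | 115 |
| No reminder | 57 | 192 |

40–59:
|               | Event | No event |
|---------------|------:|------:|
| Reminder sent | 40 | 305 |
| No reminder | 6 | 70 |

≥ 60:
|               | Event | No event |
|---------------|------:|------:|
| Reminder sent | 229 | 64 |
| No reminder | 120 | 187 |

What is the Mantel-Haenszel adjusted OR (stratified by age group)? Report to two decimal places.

5.63

OR_MH = Σ(aᵢdᵢ/nᵢ) / Σ(bᵢcᵢ/nᵢ), where nᵢ is the stratum total.
Stratum 1 (< 40): n = 616; a·d/n = 252·192/616 = 78.5455; b·c/n = 115·57/616 = 10.6412
Stratum 2 (40–59): n = 421; a·d/n = 40·70/421 = 6.6508; b·c/n = 305·6/421 = 4.3468
Stratum 3 (≥ 60): n = 600; a·d/n = 229·187/600 = 71.3717; b·c/n = 64·120/600 = 12.8000
OR_MH = (78.5455 + 6.6508 + 71.3717) / (10.6412 + 4.3468 + 12.8000) = 156.5680 / 27.7880 = 5.63437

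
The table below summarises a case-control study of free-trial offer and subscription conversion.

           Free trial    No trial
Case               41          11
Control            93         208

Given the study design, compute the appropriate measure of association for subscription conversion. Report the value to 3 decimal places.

8.336

Reading the table with exposure as columns: a = 41 (Free trial, case), b = 93 (Free trial, non-case), c = 11 (No trial, case), d = 208.
This is a case-control study: participants were sampled on outcome status, so risks in the source population cannot be estimated directly — relative risk is not valid here. The odds ratio is the appropriate measure.
OR = (a·d)/(b·c) = (41 × 208) / (93 × 11) = 8528 / 1023 = 8.33627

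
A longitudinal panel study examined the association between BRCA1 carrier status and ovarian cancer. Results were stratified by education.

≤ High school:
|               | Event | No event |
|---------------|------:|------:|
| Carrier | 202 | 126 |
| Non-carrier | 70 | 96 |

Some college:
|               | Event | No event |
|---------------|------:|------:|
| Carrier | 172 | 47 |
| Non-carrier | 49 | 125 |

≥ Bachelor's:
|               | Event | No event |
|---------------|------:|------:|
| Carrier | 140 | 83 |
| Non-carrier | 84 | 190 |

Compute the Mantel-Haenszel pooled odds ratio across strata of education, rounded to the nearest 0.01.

OR_MH = Σ(aᵢdᵢ/nᵢ) / Σ(bᵢcᵢ/nᵢ), where nᵢ is the stratum total.
Stratum 1 (≤ High school): n = 494; a·d/n = 202·96/494 = 39.2551; b·c/n = 126·70/494 = 17.8543
Stratum 2 (Some college): n = 393; a·d/n = 172·125/393 = 54.7074; b·c/n = 47·49/393 = 5.8601
Stratum 3 (≥ Bachelor's): n = 497; a·d/n = 140·190/497 = 53.5211; b·c/n = 83·84/497 = 14.0282
OR_MH = (39.2551 + 54.7074 + 53.5211) / (17.8543 + 5.8601 + 14.0282) = 147.4836 / 37.7425 = 3.90763

3.91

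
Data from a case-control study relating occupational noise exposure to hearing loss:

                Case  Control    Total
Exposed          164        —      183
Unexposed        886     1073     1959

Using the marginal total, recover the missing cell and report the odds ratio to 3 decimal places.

The missing cell is in the exposed row: 183 − 164 = 19.
So a = 164, b = 19, c = 886, d = 1073.
OR = (a·d)/(b·c) = (164 × 1073) / (19 × 886) = 175972 / 16834 = 10.45337

10.453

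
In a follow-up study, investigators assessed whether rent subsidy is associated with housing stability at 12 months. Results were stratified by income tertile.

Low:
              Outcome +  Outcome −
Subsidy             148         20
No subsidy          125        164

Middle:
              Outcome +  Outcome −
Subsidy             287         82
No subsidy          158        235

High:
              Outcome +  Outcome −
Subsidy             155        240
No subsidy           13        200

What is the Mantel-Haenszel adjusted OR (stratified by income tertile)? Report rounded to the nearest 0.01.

6.98

OR_MH = Σ(aᵢdᵢ/nᵢ) / Σ(bᵢcᵢ/nᵢ), where nᵢ is the stratum total.
Stratum 1 (Low): n = 457; a·d/n = 148·164/457 = 53.1116; b·c/n = 20·125/457 = 5.4705
Stratum 2 (Middle): n = 762; a·d/n = 287·235/762 = 88.5105; b·c/n = 82·158/762 = 17.0026
Stratum 3 (High): n = 608; a·d/n = 155·200/608 = 50.9868; b·c/n = 240·13/608 = 5.1316
OR_MH = (53.1116 + 88.5105 + 50.9868) / (5.4705 + 17.0026 + 5.1316) = 192.6089 / 27.6047 = 6.97741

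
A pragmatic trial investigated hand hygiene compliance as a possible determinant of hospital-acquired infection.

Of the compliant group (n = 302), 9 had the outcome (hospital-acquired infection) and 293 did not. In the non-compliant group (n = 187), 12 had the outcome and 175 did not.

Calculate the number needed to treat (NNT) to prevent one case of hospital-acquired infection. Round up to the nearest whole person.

30

Risk in treated group = 9/302 = 0.02980; risk in control = 12/187 = 0.06417.
Absolute risk reduction = 0.06417 − 0.02980 = 0.03437
NNT = 1 / ARR = 1 / 0.03437 = 29.095 → round up → 30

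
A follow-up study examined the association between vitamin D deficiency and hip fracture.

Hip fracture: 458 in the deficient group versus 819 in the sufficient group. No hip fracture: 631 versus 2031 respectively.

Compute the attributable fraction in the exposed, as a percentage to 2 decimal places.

31.67

From the description: a = 458, b = 631, c = 819, d = 2031.
Risk in exposed = 458/1089 = 0.42057; risk in unexposed = 819/2850 = 0.28737.
RR = 0.42057/0.28737 = 1.46352
AR% = (RR − 1)/RR × 100 = (1.46352 − 1)/1.46352 × 100 = 31.6716%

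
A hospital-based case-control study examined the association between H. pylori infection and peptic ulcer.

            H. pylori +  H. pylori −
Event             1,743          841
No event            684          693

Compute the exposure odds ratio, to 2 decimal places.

2.10

Reading the table with exposure as columns: a = 1743 (H. pylori +, case), b = 684 (H. pylori +, non-case), c = 841 (H. pylori −, case), d = 693.
OR = (a·d)/(b·c) = (1743 × 693) / (684 × 841) = 1207899 / 575244 = 2.09980
The odds of peptic ulcer are about 2.10 times as high in the h. pylori + group.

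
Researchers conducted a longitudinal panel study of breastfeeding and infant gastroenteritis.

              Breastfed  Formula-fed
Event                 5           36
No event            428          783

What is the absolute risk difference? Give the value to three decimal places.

-0.032

Reading the table with exposure as columns: a = 5 (Breastfed, case), b = 428 (Breastfed, non-case), c = 36 (Formula-fed, case), d = 783.
Risk in exposed = 5/433 = 0.011547; risk in unexposed = 36/819 = 0.043956.
Risk difference = 0.011547 − 0.043956 = -0.032409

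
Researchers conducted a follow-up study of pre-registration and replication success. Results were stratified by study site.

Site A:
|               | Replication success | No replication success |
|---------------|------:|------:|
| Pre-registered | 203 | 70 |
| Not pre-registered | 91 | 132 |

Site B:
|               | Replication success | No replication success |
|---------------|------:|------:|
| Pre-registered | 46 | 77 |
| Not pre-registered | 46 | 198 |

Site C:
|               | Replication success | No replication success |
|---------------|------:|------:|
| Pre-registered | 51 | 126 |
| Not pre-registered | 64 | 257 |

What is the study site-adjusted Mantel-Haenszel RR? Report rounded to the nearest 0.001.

RR_MH = Σ(aᵢ·n₀ᵢ/nᵢ) / Σ(cᵢ·n₁ᵢ/nᵢ), with n₁ᵢ = aᵢ+bᵢ (exposed), n₀ᵢ = cᵢ+dᵢ (unexposed), nᵢ = n₁ᵢ+n₀ᵢ.
Stratum 1 (Site A): n₁ = 273, n₀ = 223, n = 496; a·n₀/n = 203·223/496 = 91.2681; c·n₁/n = 91·273/496 = 50.0867
Stratum 2 (Site B): n₁ = 123, n₀ = 244, n = 367; a·n₀/n = 46·244/367 = 30.5831; c·n₁/n = 46·123/367 = 15.4169
Stratum 3 (Site C): n₁ = 177, n₀ = 321, n = 498; a·n₀/n = 51·321/498 = 32.8735; c·n₁/n = 64·177/498 = 22.7470
RR_MH = (91.2681 + 30.5831 + 32.8735) / (50.0867 + 15.4169 + 22.7470) = 154.7247 / 88.2506 = 1.75324

1.753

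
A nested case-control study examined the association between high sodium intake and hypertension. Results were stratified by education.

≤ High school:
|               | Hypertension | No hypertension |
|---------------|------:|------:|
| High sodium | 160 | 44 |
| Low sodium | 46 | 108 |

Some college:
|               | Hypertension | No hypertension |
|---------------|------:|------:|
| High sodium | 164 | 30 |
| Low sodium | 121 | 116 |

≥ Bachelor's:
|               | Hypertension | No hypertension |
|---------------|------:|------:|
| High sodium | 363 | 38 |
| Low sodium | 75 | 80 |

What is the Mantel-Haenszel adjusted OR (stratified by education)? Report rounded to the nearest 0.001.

OR_MH = Σ(aᵢdᵢ/nᵢ) / Σ(bᵢcᵢ/nᵢ), where nᵢ is the stratum total.
Stratum 1 (≤ High school): n = 358; a·d/n = 160·108/358 = 48.2682; b·c/n = 44·46/358 = 5.6536
Stratum 2 (Some college): n = 431; a·d/n = 164·116/431 = 44.1392; b·c/n = 30·121/431 = 8.4223
Stratum 3 (≥ Bachelor's): n = 556; a·d/n = 363·80/556 = 52.2302; b·c/n = 38·75/556 = 5.1259
OR_MH = (48.2682 + 44.1392 + 52.2302) / (5.6536 + 8.4223 + 5.1259) = 144.6376 / 19.2018 = 7.53250

7.532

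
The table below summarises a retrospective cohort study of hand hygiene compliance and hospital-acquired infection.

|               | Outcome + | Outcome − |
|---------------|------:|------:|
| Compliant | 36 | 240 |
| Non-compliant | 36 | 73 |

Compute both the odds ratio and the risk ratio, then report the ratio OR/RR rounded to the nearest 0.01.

0.77

Cells: a = 36, b = 240, c = 36, d = 73.
OR = (36·73)/(240·36) = 2628/8640 = 0.30417
Risk in exposed = 36/276 = 0.13043; risk in unexposed = 36/109 = 0.33028; RR = 0.39493
OR/RR = 0.30417 / 0.39493 = 0.77018
The outcome is not rare, so the OR lies further from 1 than the RR.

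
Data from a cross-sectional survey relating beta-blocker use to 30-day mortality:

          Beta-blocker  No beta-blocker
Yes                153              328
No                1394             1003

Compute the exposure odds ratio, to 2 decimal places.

Reading the table with exposure as columns: a = 153 (Beta-blocker, case), b = 1394 (Beta-blocker, non-case), c = 328 (No beta-blocker, case), d = 1003.
OR = (a·d)/(b·c) = (153 × 1003) / (1394 × 328) = 153459 / 457232 = 0.33563
Exposure is associated with lower odds of 30-day mortality (OR = 0.34 < 1).

0.34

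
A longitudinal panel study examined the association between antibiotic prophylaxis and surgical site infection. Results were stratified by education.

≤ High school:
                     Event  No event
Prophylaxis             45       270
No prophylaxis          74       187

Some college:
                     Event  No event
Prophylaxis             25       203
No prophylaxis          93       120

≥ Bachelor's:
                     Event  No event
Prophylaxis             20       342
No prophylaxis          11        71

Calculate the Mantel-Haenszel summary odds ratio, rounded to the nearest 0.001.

0.286

OR_MH = Σ(aᵢdᵢ/nᵢ) / Σ(bᵢcᵢ/nᵢ), where nᵢ is the stratum total.
Stratum 1 (≤ High school): n = 576; a·d/n = 45·187/576 = 14.6094; b·c/n = 270·74/576 = 34.6875
Stratum 2 (Some college): n = 441; a·d/n = 25·120/441 = 6.8027; b·c/n = 203·93/441 = 42.8095
Stratum 3 (≥ Bachelor's): n = 444; a·d/n = 20·71/444 = 3.1982; b·c/n = 342·11/444 = 8.4730
OR_MH = (14.6094 + 6.8027 + 3.1982) / (34.6875 + 42.8095 + 8.4730) = 24.6103 / 85.9700 = 0.28627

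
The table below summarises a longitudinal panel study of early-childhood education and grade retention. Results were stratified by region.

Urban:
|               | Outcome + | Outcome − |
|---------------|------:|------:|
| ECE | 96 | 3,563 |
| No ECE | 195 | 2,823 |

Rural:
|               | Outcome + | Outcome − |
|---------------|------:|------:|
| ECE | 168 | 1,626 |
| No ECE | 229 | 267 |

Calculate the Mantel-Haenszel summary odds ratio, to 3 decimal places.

0.226

OR_MH = Σ(aᵢdᵢ/nᵢ) / Σ(bᵢcᵢ/nᵢ), where nᵢ is the stratum total.
Stratum 1 (Urban): n = 6677; a·d/n = 96·2823/6677 = 40.5883; b·c/n = 3563·195/6677 = 104.0565
Stratum 2 (Rural): n = 2290; a·d/n = 168·267/2290 = 19.5878; b·c/n = 1626·229/2290 = 162.6000
OR_MH = (40.5883 + 19.5878) / (104.0565 + 162.6000) = 60.1761 / 266.6565 = 0.22567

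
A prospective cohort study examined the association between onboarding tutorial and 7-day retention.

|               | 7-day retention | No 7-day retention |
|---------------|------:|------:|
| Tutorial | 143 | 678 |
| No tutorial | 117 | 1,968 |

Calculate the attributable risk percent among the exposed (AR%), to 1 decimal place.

67.8

Cells: a = 143, b = 678, c = 117, d = 1968.
Risk in exposed = 143/821 = 0.17418; risk in unexposed = 117/2085 = 0.05612.
RR = 0.17418/0.05612 = 3.10394
AR% = (RR − 1)/RR × 100 = (3.10394 − 1)/3.10394 × 100 = 67.7829%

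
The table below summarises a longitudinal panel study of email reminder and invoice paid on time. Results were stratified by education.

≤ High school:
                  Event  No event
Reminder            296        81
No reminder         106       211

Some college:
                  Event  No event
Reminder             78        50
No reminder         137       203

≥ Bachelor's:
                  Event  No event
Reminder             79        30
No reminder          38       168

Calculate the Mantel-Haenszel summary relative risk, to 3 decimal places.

RR_MH = Σ(aᵢ·n₀ᵢ/nᵢ) / Σ(cᵢ·n₁ᵢ/nᵢ), with n₁ᵢ = aᵢ+bᵢ (exposed), n₀ᵢ = cᵢ+dᵢ (unexposed), nᵢ = n₁ᵢ+n₀ᵢ.
Stratum 1 (≤ High school): n₁ = 377, n₀ = 317, n = 694; a·n₀/n = 296·317/694 = 135.2046; c·n₁/n = 106·377/694 = 57.5821
Stratum 2 (Some college): n₁ = 128, n₀ = 340, n = 468; a·n₀/n = 78·340/468 = 56.6667; c·n₁/n = 137·128/468 = 37.4701
Stratum 3 (≥ Bachelor's): n₁ = 109, n₀ = 206, n = 315; a·n₀/n = 79·206/315 = 51.6635; c·n₁/n = 38·109/315 = 13.1492
RR_MH = (135.2046 + 56.6667 + 51.6635) / (57.5821 + 37.4701 + 13.1492) = 243.5348 / 108.2014 = 2.25075

2.251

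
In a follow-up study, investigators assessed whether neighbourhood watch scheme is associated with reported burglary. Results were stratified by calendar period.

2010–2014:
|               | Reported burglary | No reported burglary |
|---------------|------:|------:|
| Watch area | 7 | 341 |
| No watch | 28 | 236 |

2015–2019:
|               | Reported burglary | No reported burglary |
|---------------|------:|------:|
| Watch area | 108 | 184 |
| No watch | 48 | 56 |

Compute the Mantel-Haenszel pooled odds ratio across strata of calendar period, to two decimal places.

0.47

OR_MH = Σ(aᵢdᵢ/nᵢ) / Σ(bᵢcᵢ/nᵢ), where nᵢ is the stratum total.
Stratum 1 (2010–2014): n = 612; a·d/n = 7·236/612 = 2.6993; b·c/n = 341·28/612 = 15.6013
Stratum 2 (2015–2019): n = 396; a·d/n = 108·56/396 = 15.2727; b·c/n = 184·48/396 = 22.3030
OR_MH = (2.6993 + 15.2727) / (15.6013 + 22.3030) = 17.9721 / 37.9043 = 0.47414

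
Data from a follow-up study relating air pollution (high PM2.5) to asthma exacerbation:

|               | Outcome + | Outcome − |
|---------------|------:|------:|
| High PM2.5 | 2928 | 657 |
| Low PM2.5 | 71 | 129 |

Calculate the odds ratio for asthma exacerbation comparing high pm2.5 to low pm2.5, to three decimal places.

Cells: a = 2928, b = 657, c = 71, d = 129.
OR = (a·d)/(b·c) = (2928 × 129) / (657 × 71) = 377712 / 46647 = 8.09724
The odds of asthma exacerbation are about 8.10 times as high in the high pm2.5 group.

8.097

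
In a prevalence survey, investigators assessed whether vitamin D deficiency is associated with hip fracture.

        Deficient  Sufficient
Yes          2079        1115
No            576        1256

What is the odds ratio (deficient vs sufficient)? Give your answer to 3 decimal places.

4.066

Reading the table with exposure as columns: a = 2079 (Deficient, case), b = 576 (Deficient, non-case), c = 1115 (Sufficient, case), d = 1256.
OR = (a·d)/(b·c) = (2079 × 1256) / (576 × 1115) = 2611224 / 642240 = 4.06581
The odds of hip fracture are about 4.07 times as high in the deficient group.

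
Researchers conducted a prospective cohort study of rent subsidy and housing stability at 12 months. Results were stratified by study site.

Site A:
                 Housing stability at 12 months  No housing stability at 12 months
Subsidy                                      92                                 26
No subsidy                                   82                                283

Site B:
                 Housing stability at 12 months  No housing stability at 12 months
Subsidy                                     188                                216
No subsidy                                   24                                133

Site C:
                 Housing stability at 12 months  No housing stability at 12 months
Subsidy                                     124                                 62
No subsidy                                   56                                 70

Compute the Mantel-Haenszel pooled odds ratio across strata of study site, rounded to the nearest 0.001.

5.096

OR_MH = Σ(aᵢdᵢ/nᵢ) / Σ(bᵢcᵢ/nᵢ), where nᵢ is the stratum total.
Stratum 1 (Site A): n = 483; a·d/n = 92·283/483 = 53.9048; b·c/n = 26·82/483 = 4.4141
Stratum 2 (Site B): n = 561; a·d/n = 188·133/561 = 44.5704; b·c/n = 216·24/561 = 9.2406
Stratum 3 (Site C): n = 312; a·d/n = 124·70/312 = 27.8205; b·c/n = 62·56/312 = 11.1282
OR_MH = (53.9048 + 44.5704 + 27.8205) / (4.4141 + 9.2406 + 11.1282) = 126.2957 / 24.7829 = 5.09608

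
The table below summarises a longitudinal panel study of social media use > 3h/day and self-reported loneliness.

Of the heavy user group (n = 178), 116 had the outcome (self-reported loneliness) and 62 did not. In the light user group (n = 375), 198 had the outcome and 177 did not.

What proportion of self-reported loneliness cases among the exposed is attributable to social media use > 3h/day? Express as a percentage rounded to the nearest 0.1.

19.0

From the description: a = 116, b = 62, c = 198, d = 177.
Risk in exposed = 116/178 = 0.65169; risk in unexposed = 198/375 = 0.52800.
RR = 0.65169/0.52800 = 1.23425
AR% = (RR − 1)/RR × 100 = (1.23425 − 1)/1.23425 × 100 = 18.9793%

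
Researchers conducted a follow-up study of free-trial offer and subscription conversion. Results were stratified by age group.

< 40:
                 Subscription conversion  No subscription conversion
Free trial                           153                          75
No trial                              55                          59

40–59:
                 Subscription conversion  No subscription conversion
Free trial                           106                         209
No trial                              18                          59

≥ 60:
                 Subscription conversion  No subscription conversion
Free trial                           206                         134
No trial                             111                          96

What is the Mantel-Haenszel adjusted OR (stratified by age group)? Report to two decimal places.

1.61

OR_MH = Σ(aᵢdᵢ/nᵢ) / Σ(bᵢcᵢ/nᵢ), where nᵢ is the stratum total.
Stratum 1 (< 40): n = 342; a·d/n = 153·59/342 = 26.3947; b·c/n = 75·55/342 = 12.0614
Stratum 2 (40–59): n = 392; a·d/n = 106·59/392 = 15.9541; b·c/n = 209·18/392 = 9.5969
Stratum 3 (≥ 60): n = 547; a·d/n = 206·96/547 = 36.1536; b·c/n = 134·111/547 = 27.1920
OR_MH = (26.3947 + 15.9541 + 36.1536) / (12.0614 + 9.5969 + 27.1920) = 78.5024 / 48.8503 = 1.60700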